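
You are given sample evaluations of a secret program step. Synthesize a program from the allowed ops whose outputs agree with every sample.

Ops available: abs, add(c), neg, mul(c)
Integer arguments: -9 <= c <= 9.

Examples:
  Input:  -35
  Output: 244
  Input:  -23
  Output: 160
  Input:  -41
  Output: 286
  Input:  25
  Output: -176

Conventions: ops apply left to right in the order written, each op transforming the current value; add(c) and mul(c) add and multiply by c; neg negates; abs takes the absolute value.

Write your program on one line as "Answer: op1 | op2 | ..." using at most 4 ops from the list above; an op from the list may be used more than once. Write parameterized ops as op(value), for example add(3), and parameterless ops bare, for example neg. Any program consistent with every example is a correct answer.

add(1) | neg | mul(7) | add(6)

Check, running the answer program on each example:
  -35 -> -34 -> 34 -> 238 -> 244
  -23 -> -22 -> 22 -> 154 -> 160
  -41 -> -40 -> 40 -> 280 -> 286
  25 -> 26 -> -26 -> -182 -> -176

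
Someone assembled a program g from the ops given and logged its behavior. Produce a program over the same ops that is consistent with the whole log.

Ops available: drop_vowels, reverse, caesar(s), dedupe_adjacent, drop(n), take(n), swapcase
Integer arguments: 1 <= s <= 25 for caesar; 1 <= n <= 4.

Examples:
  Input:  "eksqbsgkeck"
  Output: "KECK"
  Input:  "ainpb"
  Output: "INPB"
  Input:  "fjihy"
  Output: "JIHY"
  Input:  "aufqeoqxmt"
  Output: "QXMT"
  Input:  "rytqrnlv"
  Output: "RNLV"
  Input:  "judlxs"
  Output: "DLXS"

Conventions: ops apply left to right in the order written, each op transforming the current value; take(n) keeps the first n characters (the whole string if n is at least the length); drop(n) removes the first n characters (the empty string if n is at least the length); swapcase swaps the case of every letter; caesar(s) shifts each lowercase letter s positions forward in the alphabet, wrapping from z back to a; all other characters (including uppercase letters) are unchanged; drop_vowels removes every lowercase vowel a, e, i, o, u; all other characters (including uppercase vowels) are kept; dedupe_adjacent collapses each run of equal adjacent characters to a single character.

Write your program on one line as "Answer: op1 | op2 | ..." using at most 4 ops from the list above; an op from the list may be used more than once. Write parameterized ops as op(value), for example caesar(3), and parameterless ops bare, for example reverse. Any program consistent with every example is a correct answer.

swapcase | reverse | take(4) | reverse

Check, running the answer program on each example:
  "eksqbsgkeck" -> "EKSQBSGKECK" -> "KCEKGSBQSKE" -> "KCEK" -> "KECK"
  "ainpb" -> "AINPB" -> "BPNIA" -> "BPNI" -> "INPB"
  "fjihy" -> "FJIHY" -> "YHIJF" -> "YHIJ" -> "JIHY"
  "aufqeoqxmt" -> "AUFQEOQXMT" -> "TMXQOEQFUA" -> "TMXQ" -> "QXMT"
  "rytqrnlv" -> "RYTQRNLV" -> "VLNRQTYR" -> "VLNR" -> "RNLV"
  "judlxs" -> "JUDLXS" -> "SXLDUJ" -> "SXLD" -> "DLXS"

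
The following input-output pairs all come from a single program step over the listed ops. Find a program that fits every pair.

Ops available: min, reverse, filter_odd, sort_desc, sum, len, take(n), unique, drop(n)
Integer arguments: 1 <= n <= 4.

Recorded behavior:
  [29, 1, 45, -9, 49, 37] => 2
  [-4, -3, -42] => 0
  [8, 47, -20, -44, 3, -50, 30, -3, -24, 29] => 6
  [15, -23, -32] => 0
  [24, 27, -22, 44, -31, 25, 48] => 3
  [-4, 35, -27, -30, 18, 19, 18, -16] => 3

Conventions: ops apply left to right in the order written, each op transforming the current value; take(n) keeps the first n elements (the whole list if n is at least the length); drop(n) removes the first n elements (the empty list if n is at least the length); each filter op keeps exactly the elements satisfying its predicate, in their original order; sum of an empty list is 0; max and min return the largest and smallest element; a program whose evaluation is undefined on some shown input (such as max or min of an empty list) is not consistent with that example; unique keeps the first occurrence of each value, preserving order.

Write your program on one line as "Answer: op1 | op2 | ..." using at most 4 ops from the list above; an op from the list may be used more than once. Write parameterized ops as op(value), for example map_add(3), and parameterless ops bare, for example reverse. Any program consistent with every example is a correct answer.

drop(4) | unique | len

Check, running the answer program on each example:
  [29, 1, 45, -9, 49, 37] -> [49, 37] -> [49, 37] -> 2
  [-4, -3, -42] -> [] -> [] -> 0
  [8, 47, -20, -44, 3, -50, 30, -3, -24, 29] -> [3, -50, 30, -3, -24, 29] -> [3, -50, 30, -3, -24, 29] -> 6
  [15, -23, -32] -> [] -> [] -> 0
  [24, 27, -22, 44, -31, 25, 48] -> [-31, 25, 48] -> [-31, 25, 48] -> 3
  [-4, 35, -27, -30, 18, 19, 18, -16] -> [18, 19, 18, -16] -> [18, 19, -16] -> 3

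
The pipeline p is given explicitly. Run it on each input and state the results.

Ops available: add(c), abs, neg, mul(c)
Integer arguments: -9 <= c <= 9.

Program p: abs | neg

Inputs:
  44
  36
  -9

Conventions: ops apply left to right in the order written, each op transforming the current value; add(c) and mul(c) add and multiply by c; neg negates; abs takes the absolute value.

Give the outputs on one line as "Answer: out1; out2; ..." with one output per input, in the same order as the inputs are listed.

Execution, op by op:
  44 -> 44 -> -44
  36 -> 36 -> -36
  -9 -> 9 -> -9

-44; -36; -9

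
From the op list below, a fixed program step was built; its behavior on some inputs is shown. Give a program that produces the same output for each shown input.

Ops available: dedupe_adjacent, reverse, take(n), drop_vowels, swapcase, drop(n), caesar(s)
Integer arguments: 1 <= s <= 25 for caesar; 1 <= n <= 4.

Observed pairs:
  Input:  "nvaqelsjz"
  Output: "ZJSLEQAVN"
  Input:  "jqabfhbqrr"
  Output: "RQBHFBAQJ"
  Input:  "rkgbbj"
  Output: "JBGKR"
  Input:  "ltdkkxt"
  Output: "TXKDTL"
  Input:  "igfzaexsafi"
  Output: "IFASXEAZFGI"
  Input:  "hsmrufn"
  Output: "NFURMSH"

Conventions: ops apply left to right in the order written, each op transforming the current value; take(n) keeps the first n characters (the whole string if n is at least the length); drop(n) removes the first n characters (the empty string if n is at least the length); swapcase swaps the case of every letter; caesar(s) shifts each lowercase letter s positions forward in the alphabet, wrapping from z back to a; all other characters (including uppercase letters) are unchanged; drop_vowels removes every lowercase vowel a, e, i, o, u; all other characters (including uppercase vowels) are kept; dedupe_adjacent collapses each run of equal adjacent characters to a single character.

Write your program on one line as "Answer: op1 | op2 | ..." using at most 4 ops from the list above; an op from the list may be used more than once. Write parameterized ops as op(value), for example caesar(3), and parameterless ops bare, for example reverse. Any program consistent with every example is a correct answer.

dedupe_adjacent | swapcase | reverse

Check, running the answer program on each example:
  "nvaqelsjz" -> "nvaqelsjz" -> "NVAQELSJZ" -> "ZJSLEQAVN"
  "jqabfhbqrr" -> "jqabfhbqr" -> "JQABFHBQR" -> "RQBHFBAQJ"
  "rkgbbj" -> "rkgbj" -> "RKGBJ" -> "JBGKR"
  "ltdkkxt" -> "ltdkxt" -> "LTDKXT" -> "TXKDTL"
  "igfzaexsafi" -> "igfzaexsafi" -> "IGFZAEXSAFI" -> "IFASXEAZFGI"
  "hsmrufn" -> "hsmrufn" -> "HSMRUFN" -> "NFURMSH"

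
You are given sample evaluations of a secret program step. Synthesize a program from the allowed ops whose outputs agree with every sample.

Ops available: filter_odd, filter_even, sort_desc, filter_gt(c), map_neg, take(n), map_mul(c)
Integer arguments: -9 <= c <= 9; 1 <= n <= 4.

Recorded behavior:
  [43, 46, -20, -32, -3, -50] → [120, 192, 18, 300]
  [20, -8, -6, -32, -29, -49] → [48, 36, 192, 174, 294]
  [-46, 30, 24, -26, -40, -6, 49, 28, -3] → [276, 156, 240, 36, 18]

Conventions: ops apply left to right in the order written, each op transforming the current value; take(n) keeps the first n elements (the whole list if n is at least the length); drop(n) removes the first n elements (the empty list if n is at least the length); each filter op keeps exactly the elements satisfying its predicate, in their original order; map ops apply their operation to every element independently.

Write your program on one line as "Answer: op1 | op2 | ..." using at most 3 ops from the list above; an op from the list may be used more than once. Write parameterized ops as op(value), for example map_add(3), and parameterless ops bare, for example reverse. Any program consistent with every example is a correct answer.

map_mul(-6) | filter_gt(1)

Check, running the answer program on each example:
  [43, 46, -20, -32, -3, -50] -> [-258, -276, 120, 192, 18, 300] -> [120, 192, 18, 300]
  [20, -8, -6, -32, -29, -49] -> [-120, 48, 36, 192, 174, 294] -> [48, 36, 192, 174, 294]
  [-46, 30, 24, -26, -40, -6, 49, 28, -3] -> [276, -180, -144, 156, 240, 36, -294, -168, 18] -> [276, 156, 240, 36, 18]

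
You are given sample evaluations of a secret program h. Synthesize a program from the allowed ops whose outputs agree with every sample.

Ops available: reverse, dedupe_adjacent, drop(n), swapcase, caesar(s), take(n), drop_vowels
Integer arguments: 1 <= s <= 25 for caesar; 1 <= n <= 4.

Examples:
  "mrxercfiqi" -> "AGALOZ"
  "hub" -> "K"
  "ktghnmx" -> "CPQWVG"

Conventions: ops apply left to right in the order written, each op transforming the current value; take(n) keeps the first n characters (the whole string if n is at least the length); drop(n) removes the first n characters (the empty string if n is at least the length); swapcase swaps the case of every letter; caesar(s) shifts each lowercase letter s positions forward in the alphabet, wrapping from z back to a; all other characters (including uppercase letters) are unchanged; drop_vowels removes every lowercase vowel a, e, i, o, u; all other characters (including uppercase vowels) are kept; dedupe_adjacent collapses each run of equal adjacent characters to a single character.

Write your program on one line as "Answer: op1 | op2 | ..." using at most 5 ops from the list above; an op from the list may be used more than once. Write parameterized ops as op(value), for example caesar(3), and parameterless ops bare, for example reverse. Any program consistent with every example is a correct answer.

drop_vowels | drop(1) | caesar(9) | swapcase

Check, running the answer program on each example:
  "mrxercfiqi" -> "mrxrcfq" -> "rxrcfq" -> "agaloz" -> "AGALOZ"
  "hub" -> "hb" -> "b" -> "k" -> "K"
  "ktghnmx" -> "ktghnmx" -> "tghnmx" -> "cpqwvg" -> "CPQWVG"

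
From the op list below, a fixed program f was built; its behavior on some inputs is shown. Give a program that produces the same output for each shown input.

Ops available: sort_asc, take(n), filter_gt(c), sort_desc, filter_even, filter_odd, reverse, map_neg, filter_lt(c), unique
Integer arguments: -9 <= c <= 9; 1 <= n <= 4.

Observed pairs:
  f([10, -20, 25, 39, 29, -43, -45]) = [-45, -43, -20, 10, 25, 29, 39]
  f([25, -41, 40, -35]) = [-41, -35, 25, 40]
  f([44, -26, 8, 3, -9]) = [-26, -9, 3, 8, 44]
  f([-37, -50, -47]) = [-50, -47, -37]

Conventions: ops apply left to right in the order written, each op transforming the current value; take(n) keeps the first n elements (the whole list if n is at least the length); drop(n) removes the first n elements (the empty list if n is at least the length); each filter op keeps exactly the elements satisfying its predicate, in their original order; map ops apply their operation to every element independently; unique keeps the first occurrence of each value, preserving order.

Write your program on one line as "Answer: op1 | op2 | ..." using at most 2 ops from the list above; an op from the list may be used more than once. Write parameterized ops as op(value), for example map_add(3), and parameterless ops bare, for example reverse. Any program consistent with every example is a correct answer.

sort_desc | reverse

Check, running the answer program on each example:
  [10, -20, 25, 39, 29, -43, -45] -> [39, 29, 25, 10, -20, -43, -45] -> [-45, -43, -20, 10, 25, 29, 39]
  [25, -41, 40, -35] -> [40, 25, -35, -41] -> [-41, -35, 25, 40]
  [44, -26, 8, 3, -9] -> [44, 8, 3, -9, -26] -> [-26, -9, 3, 8, 44]
  [-37, -50, -47] -> [-37, -47, -50] -> [-50, -47, -37]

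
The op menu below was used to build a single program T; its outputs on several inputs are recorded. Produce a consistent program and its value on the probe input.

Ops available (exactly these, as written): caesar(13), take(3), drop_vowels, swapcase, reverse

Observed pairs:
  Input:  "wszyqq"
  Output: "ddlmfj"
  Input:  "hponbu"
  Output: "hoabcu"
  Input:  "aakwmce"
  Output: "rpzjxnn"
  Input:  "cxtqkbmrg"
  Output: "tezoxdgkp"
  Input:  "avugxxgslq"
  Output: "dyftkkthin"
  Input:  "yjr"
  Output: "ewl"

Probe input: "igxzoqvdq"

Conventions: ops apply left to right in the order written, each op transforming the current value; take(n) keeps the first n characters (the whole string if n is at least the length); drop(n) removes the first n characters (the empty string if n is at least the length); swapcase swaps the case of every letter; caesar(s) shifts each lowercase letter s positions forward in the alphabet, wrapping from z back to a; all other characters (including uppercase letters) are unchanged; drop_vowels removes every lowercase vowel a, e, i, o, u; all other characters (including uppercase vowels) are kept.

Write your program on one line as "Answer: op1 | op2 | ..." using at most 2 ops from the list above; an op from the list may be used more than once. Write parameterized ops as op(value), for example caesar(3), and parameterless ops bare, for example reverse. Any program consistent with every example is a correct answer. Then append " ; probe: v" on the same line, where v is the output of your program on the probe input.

caesar(13) | reverse ; probe: "dqidbmktv"

Check, running the answer program on each example:
  "wszyqq" -> "jfmldd" -> "ddlmfj"
  "hponbu" -> "ucbaoh" -> "hoabcu"
  "aakwmce" -> "nnxjzpr" -> "rpzjxnn"
  "cxtqkbmrg" -> "pkgdxozet" -> "tezoxdgkp"
  "avugxxgslq" -> "nihtkktfyd" -> "dyftkkthin"
  "yjr" -> "lwe" -> "ewl"
  probe: "igxzoqvdq" -> "vtkmbdiqd" -> "dqidbmktv"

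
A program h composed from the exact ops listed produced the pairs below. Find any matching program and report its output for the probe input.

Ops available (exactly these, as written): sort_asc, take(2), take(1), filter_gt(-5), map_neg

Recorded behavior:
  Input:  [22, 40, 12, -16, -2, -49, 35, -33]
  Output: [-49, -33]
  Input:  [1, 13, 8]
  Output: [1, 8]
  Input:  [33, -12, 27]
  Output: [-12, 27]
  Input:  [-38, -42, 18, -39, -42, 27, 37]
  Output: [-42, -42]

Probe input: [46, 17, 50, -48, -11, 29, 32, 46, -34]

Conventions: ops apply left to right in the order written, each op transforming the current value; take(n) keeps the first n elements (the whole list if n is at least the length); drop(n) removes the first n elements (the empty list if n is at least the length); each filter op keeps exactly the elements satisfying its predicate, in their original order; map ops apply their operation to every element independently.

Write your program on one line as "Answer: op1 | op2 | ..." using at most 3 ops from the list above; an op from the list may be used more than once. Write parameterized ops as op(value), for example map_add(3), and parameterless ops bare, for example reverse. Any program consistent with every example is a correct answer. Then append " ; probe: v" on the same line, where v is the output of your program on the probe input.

sort_asc | take(2) ; probe: [-48, -34]

Check, running the answer program on each example:
  [22, 40, 12, -16, -2, -49, 35, -33] -> [-49, -33, -16, -2, 12, 22, 35, 40] -> [-49, -33]
  [1, 13, 8] -> [1, 8, 13] -> [1, 8]
  [33, -12, 27] -> [-12, 27, 33] -> [-12, 27]
  [-38, -42, 18, -39, -42, 27, 37] -> [-42, -42, -39, -38, 18, 27, 37] -> [-42, -42]
  probe: [46, 17, 50, -48, -11, 29, 32, 46, -34] -> [-48, -34, -11, 17, 29, 32, 46, 46, 50] -> [-48, -34]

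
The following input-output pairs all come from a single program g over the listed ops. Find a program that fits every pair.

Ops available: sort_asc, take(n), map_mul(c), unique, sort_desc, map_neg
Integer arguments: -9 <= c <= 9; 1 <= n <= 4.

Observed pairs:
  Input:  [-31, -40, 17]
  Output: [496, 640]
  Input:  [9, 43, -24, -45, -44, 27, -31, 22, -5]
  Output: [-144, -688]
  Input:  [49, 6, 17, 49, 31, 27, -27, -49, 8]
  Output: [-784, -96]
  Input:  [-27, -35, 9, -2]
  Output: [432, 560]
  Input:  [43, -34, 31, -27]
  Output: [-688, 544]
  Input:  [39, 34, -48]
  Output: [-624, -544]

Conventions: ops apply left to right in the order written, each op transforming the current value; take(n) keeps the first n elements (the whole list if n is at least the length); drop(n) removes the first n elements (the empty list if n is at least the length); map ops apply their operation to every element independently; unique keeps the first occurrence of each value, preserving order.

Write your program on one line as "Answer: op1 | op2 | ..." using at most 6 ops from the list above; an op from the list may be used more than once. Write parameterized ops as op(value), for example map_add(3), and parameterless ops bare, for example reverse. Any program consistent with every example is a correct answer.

map_mul(2) | map_neg | map_mul(8) | take(4) | unique | take(2)

Check, running the answer program on each example:
  [-31, -40, 17] -> [-62, -80, 34] -> [62, 80, -34] -> [496, 640, -272] -> [496, 640, -272] -> [496, 640, -272] -> [496, 640]
  [9, 43, -24, -45, -44, 27, -31, 22, -5] -> [18, 86, -48, -90, -88, 54, -62, 44, -10] -> [-18, -86, 48, 90, 88, -54, 62, -44, 10] -> [-144, -688, 384, 720, 704, -432, 496, -352, 80] -> [-144, -688, 384, 720] -> [-144, -688, 384, 720] -> [-144, -688]
  [49, 6, 17, 49, 31, 27, -27, -49, 8] -> [98, 12, 34, 98, 62, 54, -54, -98, 16] -> [-98, -12, -34, -98, -62, -54, 54, 98, -16] -> [-784, -96, -272, -784, -496, -432, 432, 784, -128] -> [-784, -96, -272, -784] -> [-784, -96, -272] -> [-784, -96]
  [-27, -35, 9, -2] -> [-54, -70, 18, -4] -> [54, 70, -18, 4] -> [432, 560, -144, 32] -> [432, 560, -144, 32] -> [432, 560, -144, 32] -> [432, 560]
  [43, -34, 31, -27] -> [86, -68, 62, -54] -> [-86, 68, -62, 54] -> [-688, 544, -496, 432] -> [-688, 544, -496, 432] -> [-688, 544, -496, 432] -> [-688, 544]
  [39, 34, -48] -> [78, 68, -96] -> [-78, -68, 96] -> [-624, -544, 768] -> [-624, -544, 768] -> [-624, -544, 768] -> [-624, -544]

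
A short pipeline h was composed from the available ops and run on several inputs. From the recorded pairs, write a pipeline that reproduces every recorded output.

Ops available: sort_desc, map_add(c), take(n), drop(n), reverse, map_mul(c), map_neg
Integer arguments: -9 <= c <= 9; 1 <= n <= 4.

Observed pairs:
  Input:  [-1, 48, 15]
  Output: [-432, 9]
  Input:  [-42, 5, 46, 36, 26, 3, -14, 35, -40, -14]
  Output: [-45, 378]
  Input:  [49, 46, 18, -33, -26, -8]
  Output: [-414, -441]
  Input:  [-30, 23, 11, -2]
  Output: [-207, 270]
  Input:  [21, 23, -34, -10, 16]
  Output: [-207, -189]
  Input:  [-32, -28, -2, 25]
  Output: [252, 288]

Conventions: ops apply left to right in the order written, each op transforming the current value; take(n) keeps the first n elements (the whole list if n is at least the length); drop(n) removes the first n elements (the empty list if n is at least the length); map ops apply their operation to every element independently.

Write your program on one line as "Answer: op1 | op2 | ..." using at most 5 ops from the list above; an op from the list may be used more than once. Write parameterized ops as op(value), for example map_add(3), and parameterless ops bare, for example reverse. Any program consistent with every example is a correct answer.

map_neg | take(3) | take(2) | reverse | map_mul(9)

Check, running the answer program on each example:
  [-1, 48, 15] -> [1, -48, -15] -> [1, -48, -15] -> [1, -48] -> [-48, 1] -> [-432, 9]
  [-42, 5, 46, 36, 26, 3, -14, 35, -40, -14] -> [42, -5, -46, -36, -26, -3, 14, -35, 40, 14] -> [42, -5, -46] -> [42, -5] -> [-5, 42] -> [-45, 378]
  [49, 46, 18, -33, -26, -8] -> [-49, -46, -18, 33, 26, 8] -> [-49, -46, -18] -> [-49, -46] -> [-46, -49] -> [-414, -441]
  [-30, 23, 11, -2] -> [30, -23, -11, 2] -> [30, -23, -11] -> [30, -23] -> [-23, 30] -> [-207, 270]
  [21, 23, -34, -10, 16] -> [-21, -23, 34, 10, -16] -> [-21, -23, 34] -> [-21, -23] -> [-23, -21] -> [-207, -189]
  [-32, -28, -2, 25] -> [32, 28, 2, -25] -> [32, 28, 2] -> [32, 28] -> [28, 32] -> [252, 288]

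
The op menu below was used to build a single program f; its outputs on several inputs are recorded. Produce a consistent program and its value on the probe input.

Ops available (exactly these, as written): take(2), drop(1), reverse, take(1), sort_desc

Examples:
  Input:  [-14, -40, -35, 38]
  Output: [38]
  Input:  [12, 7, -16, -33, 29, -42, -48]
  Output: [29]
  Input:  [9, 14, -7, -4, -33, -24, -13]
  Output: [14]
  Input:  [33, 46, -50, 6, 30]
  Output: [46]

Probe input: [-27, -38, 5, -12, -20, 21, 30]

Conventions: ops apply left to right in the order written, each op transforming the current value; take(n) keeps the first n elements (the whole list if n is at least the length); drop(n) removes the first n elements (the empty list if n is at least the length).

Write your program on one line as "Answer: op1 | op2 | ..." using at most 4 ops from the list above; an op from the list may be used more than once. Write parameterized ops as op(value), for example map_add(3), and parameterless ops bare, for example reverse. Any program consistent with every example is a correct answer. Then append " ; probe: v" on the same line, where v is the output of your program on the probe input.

reverse | sort_desc | take(1) ; probe: [30]

Check, running the answer program on each example:
  [-14, -40, -35, 38] -> [38, -35, -40, -14] -> [38, -14, -35, -40] -> [38]
  [12, 7, -16, -33, 29, -42, -48] -> [-48, -42, 29, -33, -16, 7, 12] -> [29, 12, 7, -16, -33, -42, -48] -> [29]
  [9, 14, -7, -4, -33, -24, -13] -> [-13, -24, -33, -4, -7, 14, 9] -> [14, 9, -4, -7, -13, -24, -33] -> [14]
  [33, 46, -50, 6, 30] -> [30, 6, -50, 46, 33] -> [46, 33, 30, 6, -50] -> [46]
  probe: [-27, -38, 5, -12, -20, 21, 30] -> [30, 21, -20, -12, 5, -38, -27] -> [30, 21, 5, -12, -20, -27, -38] -> [30]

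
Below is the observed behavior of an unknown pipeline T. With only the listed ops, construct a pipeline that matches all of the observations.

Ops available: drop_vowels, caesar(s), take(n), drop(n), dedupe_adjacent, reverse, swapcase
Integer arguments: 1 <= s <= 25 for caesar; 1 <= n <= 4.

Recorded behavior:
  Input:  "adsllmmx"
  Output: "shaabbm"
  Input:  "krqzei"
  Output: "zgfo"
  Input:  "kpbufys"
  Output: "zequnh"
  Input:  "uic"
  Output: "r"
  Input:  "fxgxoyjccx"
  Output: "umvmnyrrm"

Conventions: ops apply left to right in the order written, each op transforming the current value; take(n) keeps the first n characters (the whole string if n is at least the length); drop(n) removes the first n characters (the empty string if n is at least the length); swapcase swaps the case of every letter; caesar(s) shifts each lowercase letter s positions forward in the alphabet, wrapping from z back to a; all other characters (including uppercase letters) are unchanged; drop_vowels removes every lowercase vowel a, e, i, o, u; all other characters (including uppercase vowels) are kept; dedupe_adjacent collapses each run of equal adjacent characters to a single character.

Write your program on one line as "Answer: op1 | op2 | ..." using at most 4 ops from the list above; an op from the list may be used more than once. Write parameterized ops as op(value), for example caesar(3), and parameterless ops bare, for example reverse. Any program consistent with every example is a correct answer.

drop_vowels | caesar(2) | caesar(13)

Check, running the answer program on each example:
  "adsllmmx" -> "dsllmmx" -> "funnooz" -> "shaabbm"
  "krqzei" -> "krqz" -> "mtsb" -> "zgfo"
  "kpbufys" -> "kpbfys" -> "mrdhau" -> "zequnh"
  "uic" -> "c" -> "e" -> "r"
  "fxgxoyjccx" -> "fxgxyjccx" -> "hzizaleez" -> "umvmnyrrm"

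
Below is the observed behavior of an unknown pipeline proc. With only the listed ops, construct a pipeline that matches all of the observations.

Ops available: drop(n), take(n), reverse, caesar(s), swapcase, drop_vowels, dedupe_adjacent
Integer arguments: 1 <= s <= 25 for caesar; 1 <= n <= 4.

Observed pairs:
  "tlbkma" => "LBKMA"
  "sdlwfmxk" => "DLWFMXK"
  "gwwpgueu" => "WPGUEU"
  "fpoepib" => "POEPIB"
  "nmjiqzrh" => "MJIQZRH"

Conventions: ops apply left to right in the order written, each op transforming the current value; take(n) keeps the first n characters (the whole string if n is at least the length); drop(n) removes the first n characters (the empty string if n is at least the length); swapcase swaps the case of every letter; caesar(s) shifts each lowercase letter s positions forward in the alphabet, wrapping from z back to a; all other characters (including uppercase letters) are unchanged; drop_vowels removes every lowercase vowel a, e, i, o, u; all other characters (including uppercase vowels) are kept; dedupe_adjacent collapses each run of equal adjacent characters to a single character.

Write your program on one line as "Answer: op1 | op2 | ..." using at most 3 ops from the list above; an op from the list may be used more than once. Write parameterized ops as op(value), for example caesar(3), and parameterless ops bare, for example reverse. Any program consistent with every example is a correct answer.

drop(1) | swapcase | dedupe_adjacent

Check, running the answer program on each example:
  "tlbkma" -> "lbkma" -> "LBKMA" -> "LBKMA"
  "sdlwfmxk" -> "dlwfmxk" -> "DLWFMXK" -> "DLWFMXK"
  "gwwpgueu" -> "wwpgueu" -> "WWPGUEU" -> "WPGUEU"
  "fpoepib" -> "poepib" -> "POEPIB" -> "POEPIB"
  "nmjiqzrh" -> "mjiqzrh" -> "MJIQZRH" -> "MJIQZRH"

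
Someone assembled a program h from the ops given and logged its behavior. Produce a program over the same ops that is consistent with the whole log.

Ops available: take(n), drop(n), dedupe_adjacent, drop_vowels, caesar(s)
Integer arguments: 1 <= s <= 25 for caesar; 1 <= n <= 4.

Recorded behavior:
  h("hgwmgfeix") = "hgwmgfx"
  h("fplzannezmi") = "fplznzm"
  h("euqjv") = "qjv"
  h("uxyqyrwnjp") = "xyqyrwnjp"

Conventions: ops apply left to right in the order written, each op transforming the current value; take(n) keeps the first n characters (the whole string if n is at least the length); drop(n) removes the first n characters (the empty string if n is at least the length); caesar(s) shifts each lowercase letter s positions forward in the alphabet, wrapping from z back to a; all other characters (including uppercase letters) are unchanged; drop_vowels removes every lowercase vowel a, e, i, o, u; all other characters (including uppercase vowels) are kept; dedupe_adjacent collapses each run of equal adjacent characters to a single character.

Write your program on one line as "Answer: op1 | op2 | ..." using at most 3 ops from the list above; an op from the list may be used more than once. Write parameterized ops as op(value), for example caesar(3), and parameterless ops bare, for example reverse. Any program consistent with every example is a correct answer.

dedupe_adjacent | drop_vowels

Check, running the answer program on each example:
  "hgwmgfeix" -> "hgwmgfeix" -> "hgwmgfx"
  "fplzannezmi" -> "fplzanezmi" -> "fplznzm"
  "euqjv" -> "euqjv" -> "qjv"
  "uxyqyrwnjp" -> "uxyqyrwnjp" -> "xyqyrwnjp"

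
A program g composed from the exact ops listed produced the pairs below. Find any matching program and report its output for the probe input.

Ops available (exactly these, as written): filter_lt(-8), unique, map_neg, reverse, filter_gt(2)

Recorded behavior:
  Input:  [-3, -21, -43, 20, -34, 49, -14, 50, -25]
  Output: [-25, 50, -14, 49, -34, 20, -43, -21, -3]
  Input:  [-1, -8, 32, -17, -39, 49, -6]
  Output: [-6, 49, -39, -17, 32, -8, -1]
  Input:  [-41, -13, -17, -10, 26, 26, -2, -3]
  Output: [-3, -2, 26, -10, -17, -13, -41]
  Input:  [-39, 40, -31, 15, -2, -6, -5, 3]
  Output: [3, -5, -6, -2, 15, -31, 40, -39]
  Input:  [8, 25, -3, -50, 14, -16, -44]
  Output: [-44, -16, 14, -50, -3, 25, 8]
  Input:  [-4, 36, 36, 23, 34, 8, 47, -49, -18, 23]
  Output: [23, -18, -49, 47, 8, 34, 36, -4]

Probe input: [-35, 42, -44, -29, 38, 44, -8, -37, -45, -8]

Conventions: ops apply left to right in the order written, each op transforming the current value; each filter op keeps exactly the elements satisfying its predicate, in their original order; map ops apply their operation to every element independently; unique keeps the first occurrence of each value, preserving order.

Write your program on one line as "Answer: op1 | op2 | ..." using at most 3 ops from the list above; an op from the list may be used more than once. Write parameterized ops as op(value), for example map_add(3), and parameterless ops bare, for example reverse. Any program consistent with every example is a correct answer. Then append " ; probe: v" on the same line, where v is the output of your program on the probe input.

reverse | unique ; probe: [-8, -45, -37, 44, 38, -29, -44, 42, -35]

Check, running the answer program on each example:
  [-3, -21, -43, 20, -34, 49, -14, 50, -25] -> [-25, 50, -14, 49, -34, 20, -43, -21, -3] -> [-25, 50, -14, 49, -34, 20, -43, -21, -3]
  [-1, -8, 32, -17, -39, 49, -6] -> [-6, 49, -39, -17, 32, -8, -1] -> [-6, 49, -39, -17, 32, -8, -1]
  [-41, -13, -17, -10, 26, 26, -2, -3] -> [-3, -2, 26, 26, -10, -17, -13, -41] -> [-3, -2, 26, -10, -17, -13, -41]
  [-39, 40, -31, 15, -2, -6, -5, 3] -> [3, -5, -6, -2, 15, -31, 40, -39] -> [3, -5, -6, -2, 15, -31, 40, -39]
  [8, 25, -3, -50, 14, -16, -44] -> [-44, -16, 14, -50, -3, 25, 8] -> [-44, -16, 14, -50, -3, 25, 8]
  [-4, 36, 36, 23, 34, 8, 47, -49, -18, 23] -> [23, -18, -49, 47, 8, 34, 23, 36, 36, -4] -> [23, -18, -49, 47, 8, 34, 36, -4]
  probe: [-35, 42, -44, -29, 38, 44, -8, -37, -45, -8] -> [-8, -45, -37, -8, 44, 38, -29, -44, 42, -35] -> [-8, -45, -37, 44, 38, -29, -44, 42, -35]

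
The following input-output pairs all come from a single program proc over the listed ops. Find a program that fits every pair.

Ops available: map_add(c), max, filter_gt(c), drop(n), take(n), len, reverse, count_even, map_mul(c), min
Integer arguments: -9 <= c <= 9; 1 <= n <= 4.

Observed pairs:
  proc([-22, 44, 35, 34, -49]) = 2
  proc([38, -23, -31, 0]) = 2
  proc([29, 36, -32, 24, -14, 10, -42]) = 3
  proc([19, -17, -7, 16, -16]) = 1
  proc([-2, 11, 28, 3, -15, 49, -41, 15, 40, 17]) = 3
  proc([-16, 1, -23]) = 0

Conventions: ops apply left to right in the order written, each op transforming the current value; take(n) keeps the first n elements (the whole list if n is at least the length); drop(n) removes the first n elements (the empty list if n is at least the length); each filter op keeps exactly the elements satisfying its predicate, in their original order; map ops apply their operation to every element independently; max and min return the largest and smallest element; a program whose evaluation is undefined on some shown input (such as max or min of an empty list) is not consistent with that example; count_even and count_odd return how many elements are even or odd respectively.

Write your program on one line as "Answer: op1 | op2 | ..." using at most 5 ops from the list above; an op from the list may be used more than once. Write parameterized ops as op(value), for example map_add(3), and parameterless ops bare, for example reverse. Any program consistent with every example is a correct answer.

map_add(7) | filter_gt(-2) | map_add(-3) | count_even

Check, running the answer program on each example:
  [-22, 44, 35, 34, -49] -> [-15, 51, 42, 41, -42] -> [51, 42, 41] -> [48, 39, 38] -> 2
  [38, -23, -31, 0] -> [45, -16, -24, 7] -> [45, 7] -> [42, 4] -> 2
  [29, 36, -32, 24, -14, 10, -42] -> [36, 43, -25, 31, -7, 17, -35] -> [36, 43, 31, 17] -> [33, 40, 28, 14] -> 3
  [19, -17, -7, 16, -16] -> [26, -10, 0, 23, -9] -> [26, 0, 23] -> [23, -3, 20] -> 1
  [-2, 11, 28, 3, -15, 49, -41, 15, 40, 17] -> [5, 18, 35, 10, -8, 56, -34, 22, 47, 24] -> [5, 18, 35, 10, 56, 22, 47, 24] -> [2, 15, 32, 7, 53, 19, 44, 21] -> 3
  [-16, 1, -23] -> [-9, 8, -16] -> [8] -> [5] -> 0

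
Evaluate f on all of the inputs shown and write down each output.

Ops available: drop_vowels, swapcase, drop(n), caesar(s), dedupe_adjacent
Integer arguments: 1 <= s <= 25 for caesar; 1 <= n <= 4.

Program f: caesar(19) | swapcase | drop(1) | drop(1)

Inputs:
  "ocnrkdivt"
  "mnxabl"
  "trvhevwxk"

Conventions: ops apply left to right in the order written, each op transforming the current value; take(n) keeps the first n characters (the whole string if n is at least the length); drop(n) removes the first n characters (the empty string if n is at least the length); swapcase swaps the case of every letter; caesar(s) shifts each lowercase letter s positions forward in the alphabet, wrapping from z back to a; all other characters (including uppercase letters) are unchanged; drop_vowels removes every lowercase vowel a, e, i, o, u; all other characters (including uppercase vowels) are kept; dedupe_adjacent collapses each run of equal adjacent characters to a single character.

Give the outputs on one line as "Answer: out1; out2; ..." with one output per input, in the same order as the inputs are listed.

Execution, op by op:
  "ocnrkdivt" -> "hvgkdwbom" -> "HVGKDWBOM" -> "VGKDWBOM" -> "GKDWBOM"
  "mnxabl" -> "fgqtue" -> "FGQTUE" -> "GQTUE" -> "QTUE"
  "trvhevwxk" -> "mkoaxopqd" -> "MKOAXOPQD" -> "KOAXOPQD" -> "OAXOPQD"

"GKDWBOM"; "QTUE"; "OAXOPQD"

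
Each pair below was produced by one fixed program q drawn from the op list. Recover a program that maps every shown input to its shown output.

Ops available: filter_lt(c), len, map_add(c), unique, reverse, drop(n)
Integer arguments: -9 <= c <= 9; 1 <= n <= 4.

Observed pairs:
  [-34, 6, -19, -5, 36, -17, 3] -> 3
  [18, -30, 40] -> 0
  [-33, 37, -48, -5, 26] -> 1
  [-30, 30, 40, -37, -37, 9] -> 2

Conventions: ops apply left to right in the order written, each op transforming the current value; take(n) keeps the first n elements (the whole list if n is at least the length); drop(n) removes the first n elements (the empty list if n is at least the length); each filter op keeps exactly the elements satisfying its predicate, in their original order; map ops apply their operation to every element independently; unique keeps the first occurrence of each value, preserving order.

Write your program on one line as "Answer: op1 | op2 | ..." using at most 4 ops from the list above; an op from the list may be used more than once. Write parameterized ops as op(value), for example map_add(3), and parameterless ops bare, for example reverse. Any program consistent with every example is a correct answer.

map_add(-3) | drop(4) | len

Check, running the answer program on each example:
  [-34, 6, -19, -5, 36, -17, 3] -> [-37, 3, -22, -8, 33, -20, 0] -> [33, -20, 0] -> 3
  [18, -30, 40] -> [15, -33, 37] -> [] -> 0
  [-33, 37, -48, -5, 26] -> [-36, 34, -51, -8, 23] -> [23] -> 1
  [-30, 30, 40, -37, -37, 9] -> [-33, 27, 37, -40, -40, 6] -> [-40, 6] -> 2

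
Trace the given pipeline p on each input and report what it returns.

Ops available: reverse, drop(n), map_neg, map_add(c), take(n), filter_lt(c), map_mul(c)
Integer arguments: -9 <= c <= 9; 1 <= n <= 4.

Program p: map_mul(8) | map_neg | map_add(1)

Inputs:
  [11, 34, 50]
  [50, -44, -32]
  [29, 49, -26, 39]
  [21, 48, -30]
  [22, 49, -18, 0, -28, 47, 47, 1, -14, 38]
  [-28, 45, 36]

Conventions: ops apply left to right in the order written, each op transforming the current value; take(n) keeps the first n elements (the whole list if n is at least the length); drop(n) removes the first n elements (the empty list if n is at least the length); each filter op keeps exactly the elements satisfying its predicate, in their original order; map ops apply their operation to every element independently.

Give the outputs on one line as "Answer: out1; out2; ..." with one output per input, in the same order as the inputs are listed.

[-87, -271, -399]; [-399, 353, 257]; [-231, -391, 209, -311]; [-167, -383, 241]; [-175, -391, 145, 1, 225, -375, -375, -7, 113, -303]; [225, -359, -287]

Execution, op by op:
  [11, 34, 50] -> [88, 272, 400] -> [-88, -272, -400] -> [-87, -271, -399]
  [50, -44, -32] -> [400, -352, -256] -> [-400, 352, 256] -> [-399, 353, 257]
  [29, 49, -26, 39] -> [232, 392, -208, 312] -> [-232, -392, 208, -312] -> [-231, -391, 209, -311]
  [21, 48, -30] -> [168, 384, -240] -> [-168, -384, 240] -> [-167, -383, 241]
  [22, 49, -18, 0, -28, 47, 47, 1, -14, 38] -> [176, 392, -144, 0, -224, 376, 376, 8, -112, 304] -> [-176, -392, 144, 0, 224, -376, -376, -8, 112, -304] -> [-175, -391, 145, 1, 225, -375, -375, -7, 113, -303]
  [-28, 45, 36] -> [-224, 360, 288] -> [224, -360, -288] -> [225, -359, -287]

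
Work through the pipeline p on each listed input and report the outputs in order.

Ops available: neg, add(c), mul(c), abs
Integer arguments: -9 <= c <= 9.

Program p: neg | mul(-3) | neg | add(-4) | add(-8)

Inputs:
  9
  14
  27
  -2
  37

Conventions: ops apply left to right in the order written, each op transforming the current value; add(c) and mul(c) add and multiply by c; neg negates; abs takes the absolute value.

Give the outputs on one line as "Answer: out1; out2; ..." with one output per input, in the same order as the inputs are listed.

Execution, op by op:
  9 -> -9 -> 27 -> -27 -> -31 -> -39
  14 -> -14 -> 42 -> -42 -> -46 -> -54
  27 -> -27 -> 81 -> -81 -> -85 -> -93
  -2 -> 2 -> -6 -> 6 -> 2 -> -6
  37 -> -37 -> 111 -> -111 -> -115 -> -123

-39; -54; -93; -6; -123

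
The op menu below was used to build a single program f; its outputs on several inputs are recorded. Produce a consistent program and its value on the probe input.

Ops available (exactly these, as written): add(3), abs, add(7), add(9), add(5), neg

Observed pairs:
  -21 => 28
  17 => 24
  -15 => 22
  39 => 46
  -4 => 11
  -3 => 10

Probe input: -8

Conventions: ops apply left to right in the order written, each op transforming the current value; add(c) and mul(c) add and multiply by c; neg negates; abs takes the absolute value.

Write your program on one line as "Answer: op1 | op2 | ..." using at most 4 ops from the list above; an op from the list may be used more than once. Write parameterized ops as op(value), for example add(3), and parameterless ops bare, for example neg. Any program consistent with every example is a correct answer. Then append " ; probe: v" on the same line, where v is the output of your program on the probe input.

neg | abs | add(7) ; probe: 15

Check, running the answer program on each example:
  -21 -> 21 -> 21 -> 28
  17 -> -17 -> 17 -> 24
  -15 -> 15 -> 15 -> 22
  39 -> -39 -> 39 -> 46
  -4 -> 4 -> 4 -> 11
  -3 -> 3 -> 3 -> 10
  probe: -8 -> 8 -> 8 -> 15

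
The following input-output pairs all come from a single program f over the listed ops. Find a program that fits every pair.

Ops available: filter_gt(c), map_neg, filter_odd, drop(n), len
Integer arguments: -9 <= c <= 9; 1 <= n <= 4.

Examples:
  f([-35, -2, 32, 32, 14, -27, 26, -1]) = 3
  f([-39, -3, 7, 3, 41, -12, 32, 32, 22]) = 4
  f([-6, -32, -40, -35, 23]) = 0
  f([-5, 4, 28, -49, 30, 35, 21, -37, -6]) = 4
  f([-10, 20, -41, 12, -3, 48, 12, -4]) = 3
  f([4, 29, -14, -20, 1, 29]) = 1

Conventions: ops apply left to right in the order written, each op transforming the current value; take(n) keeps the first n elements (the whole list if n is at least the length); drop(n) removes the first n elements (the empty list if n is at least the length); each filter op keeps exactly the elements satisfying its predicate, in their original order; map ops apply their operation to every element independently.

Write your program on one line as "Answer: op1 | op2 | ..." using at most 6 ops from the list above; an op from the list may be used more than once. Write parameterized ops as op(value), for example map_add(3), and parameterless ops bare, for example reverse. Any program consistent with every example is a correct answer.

drop(1) | drop(3) | map_neg | drop(1) | len

Check, running the answer program on each example:
  [-35, -2, 32, 32, 14, -27, 26, -1] -> [-2, 32, 32, 14, -27, 26, -1] -> [14, -27, 26, -1] -> [-14, 27, -26, 1] -> [27, -26, 1] -> 3
  [-39, -3, 7, 3, 41, -12, 32, 32, 22] -> [-3, 7, 3, 41, -12, 32, 32, 22] -> [41, -12, 32, 32, 22] -> [-41, 12, -32, -32, -22] -> [12, -32, -32, -22] -> 4
  [-6, -32, -40, -35, 23] -> [-32, -40, -35, 23] -> [23] -> [-23] -> [] -> 0
  [-5, 4, 28, -49, 30, 35, 21, -37, -6] -> [4, 28, -49, 30, 35, 21, -37, -6] -> [30, 35, 21, -37, -6] -> [-30, -35, -21, 37, 6] -> [-35, -21, 37, 6] -> 4
  [-10, 20, -41, 12, -3, 48, 12, -4] -> [20, -41, 12, -3, 48, 12, -4] -> [-3, 48, 12, -4] -> [3, -48, -12, 4] -> [-48, -12, 4] -> 3
  [4, 29, -14, -20, 1, 29] -> [29, -14, -20, 1, 29] -> [1, 29] -> [-1, -29] -> [-29] -> 1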